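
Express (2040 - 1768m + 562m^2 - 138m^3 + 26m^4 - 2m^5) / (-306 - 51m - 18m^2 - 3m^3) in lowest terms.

(-120 + 104m - 26m^2 + 2m^3)/(18 + 3m)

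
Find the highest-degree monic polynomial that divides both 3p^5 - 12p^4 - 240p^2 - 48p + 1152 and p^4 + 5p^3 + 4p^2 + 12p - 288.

p^2 + 2p + 16

Apply the Euclidean algorithm:
  3p^5 - 12p^4 - 240p^2 - 48p + 1152 = (3p - 27)(p^4 + 5p^3 + 4p^2 + 12p - 288) + (123p^3 - 168p^2 + 1140p - 6624)
  p^4 + 5p^3 + 4p^2 + 12p - 288 = ((1/123)p + 87/1681)(123p^3 - 168p^2 + 1140p - 6624) + ((5760/1681)p^2 + (11520/1681)p + 92160/1681)
  123p^3 - 168p^2 + 1140p - 6624 = ((68921/1920)p - 38663/320)((5760/1681)p^2 + (11520/1681)p + 92160/1681) + (0)
Last nonzero remainder: (5760/1681)p^2 + (11520/1681)p + 92160/1681. Dividing through by 5760/1681 gives the monic gcd p^2 + 2p + 16.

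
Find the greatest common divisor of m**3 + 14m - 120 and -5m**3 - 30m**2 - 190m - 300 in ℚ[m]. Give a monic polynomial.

By polynomial division,
  m**3 + 14m - 120 = (-1/5)(-5m**3 - 30m**2 - 190m - 300) + (-6m**2 - 24m - 180)
  -5m**3 - 30m**2 - 190m - 300 = ((5/6)m + 5/3)(-6m**2 - 24m - 180) + (0)
Last nonzero remainder: -6m**2 - 24m - 180. Dividing through by -6 gives the monic gcd m**2 + 4m + 30.

m**2 + 4m + 30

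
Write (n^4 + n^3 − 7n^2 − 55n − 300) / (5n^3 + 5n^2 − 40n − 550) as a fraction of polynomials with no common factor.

Euclidean algorithm in ℚ[n]:
  n^4 + n^3 − 7n^2 − 55n − 300 = ((1/5)n)(5n^3 + 5n^2 − 40n − 550) + (n^2 + 55n − 300)
  5n^3 + 5n^2 − 40n − 550 = (5n − 270)(n^2 + 55n − 300) + (16310n − 81550)
  n^2 + 55n − 300 = ((1/16310)n + 6/1631)(16310n − 81550) + (0)
Last nonzero remainder: 16310n − 81550. Dividing through by 16310 gives the monic gcd n − 5.
Cancel n − 5 from numerator and denominator to get the reduced form.

(n^3 + 6n^2 + 23n + 60)/(5n^2 + 30n + 110)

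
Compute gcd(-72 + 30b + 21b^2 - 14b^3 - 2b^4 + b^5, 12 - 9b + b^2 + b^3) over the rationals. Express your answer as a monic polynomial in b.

By polynomial division,
  b^5 - 2b^4 - 14b^3 + 21b^2 + 30b - 72 = (b^2 - 3b - 2)(b^3 + b^2 - 9b + 12) + (-16b^2 + 48b - 48)
  b^3 + b^2 - 9b + 12 = (-(1/16)b - 1/4)(-16b^2 + 48b - 48) + (0)
Last nonzero remainder: -16b^2 + 48b - 48. Dividing through by -16 gives the monic gcd b^2 - 3b + 3.

3 - 3b + b^2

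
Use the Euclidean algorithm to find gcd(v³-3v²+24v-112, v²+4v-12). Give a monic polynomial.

1

By polynomial division,
  v³-3v²+24v-112 = (v-7)(v²+4v-12) + (64v-196)
  v²+4v-12 = ((1/64)v+113/1024)(64v-196) + (2465/256)
  64v-196 = ((16384/2465)v-50176/2465)(2465/256) + (0)
The last nonzero remainder is the constant 2465/256, so the polynomials are coprime and gcd = 1.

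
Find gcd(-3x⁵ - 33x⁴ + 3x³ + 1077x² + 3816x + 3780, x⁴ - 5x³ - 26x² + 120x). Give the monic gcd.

Apply the Euclidean algorithm:
  -3x⁵ - 33x⁴ + 3x³ + 1077x² + 3816x + 3780 = (-3x - 48)(x⁴ - 5x³ - 26x² + 120x) + (-315x³ + 189x² + 9576x + 3780)
  x⁴ - 5x³ - 26x² + 120x = (-(1/315)x + 22/1575)(-315x³ + 189x² + 9576x + 3780) + ((44/25)x² - (44/25)x - 264/5)
  -315x³ + 189x² + 9576x + 3780 = (-(7875/44)x - 1575/22)((44/25)x² - (44/25)x - 264/5) + (0)
Last nonzero remainder: (44/25)x² - (44/25)x - 264/5. Dividing through by 44/25 gives the monic gcd x² - x - 30.

x² - x - 30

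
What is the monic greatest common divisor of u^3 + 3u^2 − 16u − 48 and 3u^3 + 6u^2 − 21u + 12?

u + 4

Apply the Euclidean algorithm:
  u^3 + 3u^2 − 16u − 48 = (1/3)(3u^3 + 6u^2 − 21u + 12) + (u^2 − 9u − 52)
  3u^3 + 6u^2 − 21u + 12 = (3u + 33)(u^2 − 9u − 52) + (432u + 1728)
  u^2 − 9u − 52 = ((1/432)u − 13/432)(432u + 1728) + (0)
Last nonzero remainder: 432u + 1728. Dividing through by 432 gives the monic gcd u + 4.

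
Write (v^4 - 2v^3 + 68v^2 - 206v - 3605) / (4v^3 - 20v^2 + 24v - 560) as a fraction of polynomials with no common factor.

(v^3 + 5v^2 + 103v + 515)/(4v^2 + 8v + 80)

By polynomial division,
  v^4 - 2v^3 + 68v^2 - 206v - 3605 = ((1/4)v + 3/4)(4v^3 - 20v^2 + 24v - 560) + (77v^2 - 84v - 3185)
  4v^3 - 20v^2 + 24v - 560 = ((4/77)v - 172/847)(77v^2 - 84v - 3185) + ((20860/121)v - 146020/121)
  77v^2 - 84v - 3185 = ((1331/2980)v + 1573/596)((20860/121)v - 146020/121) + (0)
Last nonzero remainder: (20860/121)v - 146020/121. Dividing through by 20860/121 gives the monic gcd v - 7.
Cancel v - 7 from numerator and denominator to get the reduced form.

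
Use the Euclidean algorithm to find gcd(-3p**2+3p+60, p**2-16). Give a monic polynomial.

By polynomial division,
  -3p**2+3p+60 = (-3)(p**2-16) + (3p+12)
  p**2-16 = ((1/3)p-4/3)(3p+12) + (0)
Last nonzero remainder: 3p+12. Dividing through by 3 gives the monic gcd p+4.

p+4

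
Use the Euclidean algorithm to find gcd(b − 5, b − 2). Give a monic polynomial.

1

Repeated division with remainder:
  b − 5 = (b − 2) + (−3)
  b − 2 = (−(1/3)b + 2/3)(−3) + (0)
The last nonzero remainder is the constant −3, so the polynomials are coprime and gcd = 1.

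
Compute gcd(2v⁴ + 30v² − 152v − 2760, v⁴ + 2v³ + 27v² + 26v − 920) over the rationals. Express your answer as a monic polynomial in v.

v³ + 6v² + 51v + 230

Apply the Euclidean algorithm:
  2v⁴ + 30v² − 152v − 2760 = (2)(v⁴ + 2v³ + 27v² + 26v − 920) + (−4v³ − 24v² − 204v − 920)
  v⁴ + 2v³ + 27v² + 26v − 920 = (−(1/4)v + 1)(−4v³ − 24v² − 204v − 920) + (0)
Last nonzero remainder: −4v³ − 24v² − 204v − 920. Dividing through by −4 gives the monic gcd v³ + 6v² + 51v + 230.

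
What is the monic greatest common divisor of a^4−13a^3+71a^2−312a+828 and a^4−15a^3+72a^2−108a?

a^2−12a+36

Repeated division with remainder:
  a^4−13a^3+71a^2−312a+828 = (a^4−15a^3+72a^2−108a) + (2a^3−a^2−204a+828)
  a^4−15a^3+72a^2−108a = ((1/2)a−29/4)(2a^3−a^2−204a+828) + ((667/4)a^2−2001a+6003)
  2a^3−a^2−204a+828 = ((8/667)a+4/29)((667/4)a^2−2001a+6003) + (0)
Last nonzero remainder: (667/4)a^2−2001a+6003. Dividing through by 667/4 gives the monic gcd a^2−12a+36.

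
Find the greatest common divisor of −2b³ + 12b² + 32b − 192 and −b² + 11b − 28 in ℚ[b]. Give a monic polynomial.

b − 4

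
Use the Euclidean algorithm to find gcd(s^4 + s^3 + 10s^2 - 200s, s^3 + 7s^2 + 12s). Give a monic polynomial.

s

Apply the Euclidean algorithm:
  s^4 + s^3 + 10s^2 - 200s = (s - 6)(s^3 + 7s^2 + 12s) + (40s^2 - 128s)
  s^3 + 7s^2 + 12s = ((1/40)s + 51/200)(40s^2 - 128s) + ((1116/25)s)
  40s^2 - 128s = ((250/279)s - 800/279)((1116/25)s) + (0)
Last nonzero remainder: (1116/25)s. Dividing through by 1116/25 gives the monic gcd s.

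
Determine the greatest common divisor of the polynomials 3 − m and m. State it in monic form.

Euclidean algorithm in ℚ[m]:
  −m + 3 = (−1)(m) + (3)
  m = ((1/3)m)(3) + (0)
The last nonzero remainder is the constant 3, so the polynomials are coprime and gcd = 1.

1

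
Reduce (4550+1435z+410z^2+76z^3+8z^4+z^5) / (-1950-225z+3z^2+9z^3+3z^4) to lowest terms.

(35+z^2)/(-15+3z)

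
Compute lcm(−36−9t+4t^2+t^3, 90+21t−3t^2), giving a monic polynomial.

By polynomial division,
  t^3+4t^2−9t−36 = (−(1/3)t−11/3)(−3t^2+21t+90) + (98t+294)
  −3t^2+21t+90 = (−(3/98)t+15/49)(98t+294) + (0)
Last nonzero remainder: 98t+294. Dividing through by 98 gives the monic gcd t+3.
Then lcm(f, g) = f·g / gcd(f, g); expanding and making the result monic gives the answer.

360+54t−49t^2−6t^3+t^4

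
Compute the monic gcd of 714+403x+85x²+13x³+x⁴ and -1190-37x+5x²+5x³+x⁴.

238+55x+10x²+x³

Apply the Euclidean algorithm:
  x⁴+13x³+85x²+403x+714 = (x⁴+5x³+5x²-37x-1190) + (8x³+80x²+440x+1904)
  x⁴+5x³+5x²-37x-1190 = ((1/8)x-5/8)(8x³+80x²+440x+1904) + (0)
Last nonzero remainder: 8x³+80x²+440x+1904. Dividing through by 8 gives the monic gcd x³+10x²+55x+238.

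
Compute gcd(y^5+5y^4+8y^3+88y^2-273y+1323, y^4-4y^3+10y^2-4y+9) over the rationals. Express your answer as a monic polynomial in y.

y^2-4y+9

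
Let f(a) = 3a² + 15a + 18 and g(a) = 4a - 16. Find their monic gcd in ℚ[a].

Repeated division with remainder:
  3a² + 15a + 18 = ((3/4)a + 27/4)(4a - 16) + (126)
  4a - 16 = ((2/63)a - 8/63)(126) + (0)
The last nonzero remainder is the constant 126, so the polynomials are coprime and gcd = 1.

1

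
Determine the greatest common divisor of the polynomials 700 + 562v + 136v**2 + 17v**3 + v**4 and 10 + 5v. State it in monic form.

By polynomial division,
  v**4 + 17v**3 + 136v**2 + 562v + 700 = ((1/5)v**3 + 3v**2 + (106/5)v + 70)(5v + 10) + (0)
Last nonzero remainder: 5v + 10. Dividing through by 5 gives the monic gcd v + 2.

2 + v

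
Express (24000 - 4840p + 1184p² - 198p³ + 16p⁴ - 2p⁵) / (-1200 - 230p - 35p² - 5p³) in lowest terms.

(-600 + 136p - 18p² + 2p³)/(30 + 5p)

Euclidean algorithm in ℚ[p]:
  -2p⁵ + 16p⁴ - 198p³ + 1184p² - 4840p + 24000 = ((2/5)p² - 6p + 316/5)(-5p³ - 35p² - 230p - 1200) + (2496p² + 2496p + 99840)
  -5p³ - 35p² - 230p - 1200 = (-(5/2496)p - 5/416)(2496p² + 2496p + 99840) + (0)
Last nonzero remainder: 2496p² + 2496p + 99840. Dividing through by 2496 gives the monic gcd p² + p + 40.
Cancel p² + p + 40 from numerator and denominator to get the reduced form.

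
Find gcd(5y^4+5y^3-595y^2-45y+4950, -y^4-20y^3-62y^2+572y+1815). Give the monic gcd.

y^2+14y+33

Repeated division with remainder:
  5y^4+5y^3-595y^2-45y+4950 = (-5)(-y^4-20y^3-62y^2+572y+1815) + (-95y^3-905y^2+2815y+14025)
  -y^4-20y^3-62y^2+572y+1815 = ((1/95)y+199/1805)(-95y^3-905y^2+2815y+14025) + ((2940/361)y^2+(41160/361)y+97020/361)
  -95y^3-905y^2+2815y+14025 = (-(6859/588)y+30685/588)((2940/361)y^2+(41160/361)y+97020/361) + (0)
Last nonzero remainder: (2940/361)y^2+(41160/361)y+97020/361. Dividing through by 2940/361 gives the monic gcd y^2+14y+33.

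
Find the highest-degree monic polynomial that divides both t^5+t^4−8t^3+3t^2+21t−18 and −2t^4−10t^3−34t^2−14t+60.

t^2+t−2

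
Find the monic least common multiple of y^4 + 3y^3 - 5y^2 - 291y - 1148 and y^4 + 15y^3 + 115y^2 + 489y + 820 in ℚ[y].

Euclidean algorithm in ℚ[y]:
  y^4 + 3y^3 - 5y^2 - 291y - 1148 = (y^4 + 15y^3 + 115y^2 + 489y + 820) + (-12y^3 - 120y^2 - 780y - 1968)
  y^4 + 15y^3 + 115y^2 + 489y + 820 = (-(1/12)y - 5/12)(-12y^3 - 120y^2 - 780y - 1968) + (0)
Last nonzero remainder: -12y^3 - 120y^2 - 780y - 1968. Dividing through by -12 gives the monic gcd y^3 + 10y^2 + 65y + 164.
Then lcm(f, g) = f·g / gcd(f, g); expanding and making the result monic gives the answer.

y^5 + 8y^4 + 10y^3 - 316y^2 - 2603y - 5740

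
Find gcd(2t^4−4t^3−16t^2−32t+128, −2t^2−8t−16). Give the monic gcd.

By polynomial division,
  2t^4−4t^3−16t^2−32t+128 = (−t^2+6t−8)(−2t^2−8t−16) + (0)
Last nonzero remainder: −2t^2−8t−16. Dividing through by −2 gives the monic gcd t^2+4t+8.

t^2+4t+8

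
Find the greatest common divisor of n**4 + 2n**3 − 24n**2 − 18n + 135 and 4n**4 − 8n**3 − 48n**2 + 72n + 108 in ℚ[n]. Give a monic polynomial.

n**3 − 3n**2 − 9n + 27

Apply the Euclidean algorithm:
  n**4 + 2n**3 − 24n**2 − 18n + 135 = (1/4)(4n**4 − 8n**3 − 48n**2 + 72n + 108) + (4n**3 − 12n**2 − 36n + 108)
  4n**4 − 8n**3 − 48n**2 + 72n + 108 = (n + 1)(4n**3 − 12n**2 − 36n + 108) + (0)
Last nonzero remainder: 4n**3 − 12n**2 − 36n + 108. Dividing through by 4 gives the monic gcd n**3 − 3n**2 − 9n + 27.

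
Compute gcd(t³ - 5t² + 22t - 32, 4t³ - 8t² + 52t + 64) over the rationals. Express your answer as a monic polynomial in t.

Apply the Euclidean algorithm:
  t³ - 5t² + 22t - 32 = (1/4)(4t³ - 8t² + 52t + 64) + (-3t² + 9t - 48)
  4t³ - 8t² + 52t + 64 = (-(4/3)t - 4/3)(-3t² + 9t - 48) + (0)
Last nonzero remainder: -3t² + 9t - 48. Dividing through by -3 gives the monic gcd t² - 3t + 16.

t² - 3t + 16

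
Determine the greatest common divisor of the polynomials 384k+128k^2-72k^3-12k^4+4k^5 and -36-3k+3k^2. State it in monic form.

Repeated division with remainder:
  4k^5-12k^4-72k^3+128k^2+384k = ((4/3)k^3-(8/3)k^2-(32/3)k)(3k^2-3k-36) + (0)
Last nonzero remainder: 3k^2-3k-36. Dividing through by 3 gives the monic gcd k^2-k-12.

-12-k+k^2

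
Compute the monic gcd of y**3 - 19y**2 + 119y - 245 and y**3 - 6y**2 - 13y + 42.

Euclidean algorithm in ℚ[y]:
  y**3 - 19y**2 + 119y - 245 = (y**3 - 6y**2 - 13y + 42) + (-13y**2 + 132y - 287)
  y**3 - 6y**2 - 13y + 42 = (-(1/13)y - 54/169)(-13y**2 + 132y - 287) + ((1200/169)y - 8400/169)
  -13y**2 + 132y - 287 = (-(2197/1200)y + 6929/1200)((1200/169)y - 8400/169) + (0)
Last nonzero remainder: (1200/169)y - 8400/169. Dividing through by 1200/169 gives the monic gcd y - 7.

y - 7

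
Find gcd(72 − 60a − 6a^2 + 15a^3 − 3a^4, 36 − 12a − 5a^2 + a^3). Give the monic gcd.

Repeated division with remainder:
  −3a^4 + 15a^3 − 6a^2 − 60a + 72 = (−3a)(a^3 − 5a^2 − 12a + 36) + (−42a^2 + 48a + 72)
  a^3 − 5a^2 − 12a + 36 = (−(1/42)a + 9/98)(−42a^2 + 48a + 72) + (−(720/49)a + 1440/49)
  −42a^2 + 48a + 72 = ((343/120)a + 49/20)(−(720/49)a + 1440/49) + (0)
Last nonzero remainder: −(720/49)a + 1440/49. Dividing through by −720/49 gives the monic gcd a − 2.

−2 + a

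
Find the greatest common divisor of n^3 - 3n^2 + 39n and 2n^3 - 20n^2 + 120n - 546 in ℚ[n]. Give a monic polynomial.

n^2 - 3n + 39

Repeated division with remainder:
  n^3 - 3n^2 + 39n = (1/2)(2n^3 - 20n^2 + 120n - 546) + (7n^2 - 21n + 273)
  2n^3 - 20n^2 + 120n - 546 = ((2/7)n - 2)(7n^2 - 21n + 273) + (0)
Last nonzero remainder: 7n^2 - 21n + 273. Dividing through by 7 gives the monic gcd n^2 - 3n + 39.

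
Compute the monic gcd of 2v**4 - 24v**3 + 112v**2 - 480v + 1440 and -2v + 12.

v - 6

Repeated division with remainder:
  2v**4 - 24v**3 + 112v**2 - 480v + 1440 = (-v**3 + 6v**2 - 20v + 120)(-2v + 12) + (0)
Last nonzero remainder: -2v + 12. Dividing through by -2 gives the monic gcd v - 6.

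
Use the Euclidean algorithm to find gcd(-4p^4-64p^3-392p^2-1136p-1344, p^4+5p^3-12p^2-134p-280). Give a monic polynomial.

p^3+10p^2+38p+56

Repeated division with remainder:
  -4p^4-64p^3-392p^2-1136p-1344 = (-4)(p^4+5p^3-12p^2-134p-280) + (-44p^3-440p^2-1672p-2464)
  p^4+5p^3-12p^2-134p-280 = (-(1/44)p+5/44)(-44p^3-440p^2-1672p-2464) + (0)
Last nonzero remainder: -44p^3-440p^2-1672p-2464. Dividing through by -44 gives the monic gcd p^3+10p^2+38p+56.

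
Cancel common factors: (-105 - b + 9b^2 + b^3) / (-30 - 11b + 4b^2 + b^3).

(7 + b)/(2 + b)

Repeated division with remainder:
  b^3 + 9b^2 - b - 105 = (b^3 + 4b^2 - 11b - 30) + (5b^2 + 10b - 75)
  b^3 + 4b^2 - 11b - 30 = ((1/5)b + 2/5)(5b^2 + 10b - 75) + (0)
Last nonzero remainder: 5b^2 + 10b - 75. Dividing through by 5 gives the monic gcd b^2 + 2b - 15.
Cancel b^2 + 2b - 15 from numerator and denominator to get the reduced form.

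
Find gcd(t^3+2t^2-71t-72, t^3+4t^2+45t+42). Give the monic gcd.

t+1

By polynomial division,
  t^3+2t^2-71t-72 = (t^3+4t^2+45t+42) + (-2t^2-116t-114)
  t^3+4t^2+45t+42 = (-(1/2)t+27)(-2t^2-116t-114) + (3120t+3120)
  -2t^2-116t-114 = (-(1/1560)t-19/520)(3120t+3120) + (0)
Last nonzero remainder: 3120t+3120. Dividing through by 3120 gives the monic gcd t+1.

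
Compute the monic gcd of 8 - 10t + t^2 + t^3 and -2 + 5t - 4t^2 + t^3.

2 - 3t + t^2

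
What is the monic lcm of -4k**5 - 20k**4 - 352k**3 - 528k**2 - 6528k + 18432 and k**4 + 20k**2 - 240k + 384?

Repeated division with remainder:
  -4k**5 - 20k**4 - 352k**3 - 528k**2 - 6528k + 18432 = (-4k - 20)(k**4 + 20k**2 - 240k + 384) + (-272k**3 - 1088k**2 - 9792k + 26112)
  k**4 + 20k**2 - 240k + 384 = (-(1/272)k + 1/68)(-272k**3 - 1088k**2 - 9792k + 26112) + (0)
Last nonzero remainder: -272k**3 - 1088k**2 - 9792k + 26112. Dividing through by -272 gives the monic gcd k**3 + 4k**2 + 36k - 96.
Then lcm(f, g) = f·g / gcd(f, g); expanding and making the result monic gives the answer.

k**6 + k**5 + 68k**4 - 220k**3 + 1104k**2 - 11136k + 18432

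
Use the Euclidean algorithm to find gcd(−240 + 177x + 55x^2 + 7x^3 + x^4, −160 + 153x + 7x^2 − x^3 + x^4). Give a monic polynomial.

−5 + 4x + x^2

Euclidean algorithm in ℚ[x]:
  x^4 + 7x^3 + 55x^2 + 177x − 240 = (x^4 − x^3 + 7x^2 + 153x − 160) + (8x^3 + 48x^2 + 24x − 80)
  x^4 − x^3 + 7x^2 + 153x − 160 = ((1/8)x − 7/8)(8x^3 + 48x^2 + 24x − 80) + (46x^2 + 184x − 230)
  8x^3 + 48x^2 + 24x − 80 = ((4/23)x + 8/23)(46x^2 + 184x − 230) + (0)
Last nonzero remainder: 46x^2 + 184x − 230. Dividing through by 46 gives the monic gcd x^2 + 4x − 5.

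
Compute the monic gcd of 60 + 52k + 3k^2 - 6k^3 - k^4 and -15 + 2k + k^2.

Repeated division with remainder:
  -k^4 - 6k^3 + 3k^2 + 52k + 60 = (-k^2 - 4k - 4)(k^2 + 2k - 15) + (0)
The last nonzero remainder k^2 + 2k - 15 is already monic.

-15 + 2k + k^2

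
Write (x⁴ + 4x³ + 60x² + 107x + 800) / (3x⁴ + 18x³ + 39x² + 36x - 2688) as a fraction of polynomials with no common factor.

(x² + x + 25)/(3x² + 9x - 84)

Repeated division with remainder:
  x⁴ + 4x³ + 60x² + 107x + 800 = (1/3)(3x⁴ + 18x³ + 39x² + 36x - 2688) + (-2x³ + 47x² + 95x + 1696)
  3x⁴ + 18x³ + 39x² + 36x - 2688 = (-(3/2)x - 177/4)(-2x³ + 47x² + 95x + 1696) + ((9045/4)x² + (27135/4)x + 72360)
  -2x³ + 47x² + 95x + 1696 = (-(8/9045)x + 212/9045)((9045/4)x² + (27135/4)x + 72360) + (0)
Last nonzero remainder: (9045/4)x² + (27135/4)x + 72360. Dividing through by 9045/4 gives the monic gcd x² + 3x + 32.
Cancel x² + 3x + 32 from numerator and denominator to get the reduced form.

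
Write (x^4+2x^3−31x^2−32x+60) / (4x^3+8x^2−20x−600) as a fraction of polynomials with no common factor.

Euclidean algorithm in ℚ[x]:
  x^4+2x^3−31x^2−32x+60 = ((1/4)x)(4x^3+8x^2−20x−600) + (−26x^2+118x+60)
  4x^3+8x^2−20x−600 = (−(2/13)x−170/169)(−26x^2+118x+60) + ((18240/169)x−91200/169)
  −26x^2+118x+60 = (−(2197/9120)x−169/1520)((18240/169)x−91200/169) + (0)
Last nonzero remainder: (18240/169)x−91200/169. Dividing through by 18240/169 gives the monic gcd x−5.
Cancel x−5 from numerator and denominator to get the reduced form.

(x^3+7x^2+4x−12)/(4x^2+28x+120)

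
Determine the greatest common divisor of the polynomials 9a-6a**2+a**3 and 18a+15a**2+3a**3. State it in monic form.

a

Euclidean algorithm in ℚ[a]:
  a**3-6a**2+9a = (1/3)(3a**3+15a**2+18a) + (-11a**2+3a)
  3a**3+15a**2+18a = (-(3/11)a-174/121)(-11a**2+3a) + ((2700/121)a)
  -11a**2+3a = (-(1331/2700)a+121/900)((2700/121)a) + (0)
Last nonzero remainder: (2700/121)a. Dividing through by 2700/121 gives the monic gcd a.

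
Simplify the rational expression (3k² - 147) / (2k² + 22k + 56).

(3k - 21)/(2k + 8)

By polynomial division,
  3k² - 147 = (3/2)(2k² + 22k + 56) + (-33k - 231)
  2k² + 22k + 56 = (-(2/33)k - 8/33)(-33k - 231) + (0)
Last nonzero remainder: -33k - 231. Dividing through by -33 gives the monic gcd k + 7.
Cancel k + 7 from numerator and denominator to get the reduced form.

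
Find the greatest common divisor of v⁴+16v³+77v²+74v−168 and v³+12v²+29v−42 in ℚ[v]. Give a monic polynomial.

v³+12v²+29v−42

Repeated division with remainder:
  v⁴+16v³+77v²+74v−168 = (v+4)(v³+12v²+29v−42) + (0)
The last nonzero remainder v³+12v²+29v−42 is already monic.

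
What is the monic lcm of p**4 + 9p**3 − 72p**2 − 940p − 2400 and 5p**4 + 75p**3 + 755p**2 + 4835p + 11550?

p**6 + 13p**5 + 41p**4 − 535p**3 − 11704p**2 − 81980p − 184800

Apply the Euclidean algorithm:
  p**4 + 9p**3 − 72p**2 − 940p − 2400 = (1/5)(5p**4 + 75p**3 + 755p**2 + 4835p + 11550) + (−6p**3 − 223p**2 − 1907p − 4710)
  5p**4 + 75p**3 + 755p**2 + 4835p + 11550 = (−(5/6)p + 665/36)(−6p**3 − 223p**2 − 1907p − 4710) + ((118265/36)p**2 + (1300915/36)p + 591325/6)
  −6p**3 − 223p**2 − 1907p − 4710 = (−(216/118265)p − 5652/118265)((118265/36)p**2 + (1300915/36)p + 591325/6) + (0)
Last nonzero remainder: (118265/36)p**2 + (1300915/36)p + 591325/6. Dividing through by 118265/36 gives the monic gcd p**2 + 11p + 30.
Then lcm(f, g) = f·g / gcd(f, g); expanding and making the result monic gives the answer.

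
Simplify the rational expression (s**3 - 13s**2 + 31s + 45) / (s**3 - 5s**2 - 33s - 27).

(s - 5)/(s + 3)

Repeated division with remainder:
  s**3 - 13s**2 + 31s + 45 = (s**3 - 5s**2 - 33s - 27) + (-8s**2 + 64s + 72)
  s**3 - 5s**2 - 33s - 27 = (-(1/8)s - 3/8)(-8s**2 + 64s + 72) + (0)
Last nonzero remainder: -8s**2 + 64s + 72. Dividing through by -8 gives the monic gcd s**2 - 8s - 9.
Cancel s**2 - 8s - 9 from numerator and denominator to get the reduced form.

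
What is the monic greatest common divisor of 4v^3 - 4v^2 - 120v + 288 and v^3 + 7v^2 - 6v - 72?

v^2 + 3v - 18

Apply the Euclidean algorithm:
  4v^3 - 4v^2 - 120v + 288 = (4)(v^3 + 7v^2 - 6v - 72) + (-32v^2 - 96v + 576)
  v^3 + 7v^2 - 6v - 72 = (-(1/32)v - 1/8)(-32v^2 - 96v + 576) + (0)
Last nonzero remainder: -32v^2 - 96v + 576. Dividing through by -32 gives the monic gcd v^2 + 3v - 18.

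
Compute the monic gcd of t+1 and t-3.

1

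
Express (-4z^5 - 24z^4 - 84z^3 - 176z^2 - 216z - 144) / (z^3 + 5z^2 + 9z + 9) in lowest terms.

(-4z^3 - 16z^2 - 40z - 48)/(z + 3)

By polynomial division,
  -4z^5 - 24z^4 - 84z^3 - 176z^2 - 216z - 144 = (-4z^2 - 4z - 28)(z^3 + 5z^2 + 9z + 9) + (36z^2 + 72z + 108)
  z^3 + 5z^2 + 9z + 9 = ((1/36)z + 1/12)(36z^2 + 72z + 108) + (0)
Last nonzero remainder: 36z^2 + 72z + 108. Dividing through by 36 gives the monic gcd z^2 + 2z + 3.
Cancel z^2 + 2z + 3 from numerator and denominator to get the reduced form.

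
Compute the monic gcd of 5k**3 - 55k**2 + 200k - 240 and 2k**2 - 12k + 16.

Euclidean algorithm in ℚ[k]:
  5k**3 - 55k**2 + 200k - 240 = ((5/2)k - 25/2)(2k**2 - 12k + 16) + (10k - 40)
  2k**2 - 12k + 16 = ((1/5)k - 2/5)(10k - 40) + (0)
Last nonzero remainder: 10k - 40. Dividing through by 10 gives the monic gcd k - 4.

k - 4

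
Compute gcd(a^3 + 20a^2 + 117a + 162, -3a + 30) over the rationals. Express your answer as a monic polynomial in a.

1

Euclidean algorithm in ℚ[a]:
  a^3 + 20a^2 + 117a + 162 = (-(1/3)a^2 - 10a - 139)(-3a + 30) + (4332)
  -3a + 30 = (-(1/1444)a + 5/722)(4332) + (0)
The last nonzero remainder is the constant 4332, so the polynomials are coprime and gcd = 1.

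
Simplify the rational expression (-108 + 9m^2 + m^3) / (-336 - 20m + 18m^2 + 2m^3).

(-18 + 3m + m^2)/(-56 + 6m + 2m^2)

Repeated division with remainder:
  m^3 + 9m^2 - 108 = (1/2)(2m^3 + 18m^2 - 20m - 336) + (10m + 60)
  2m^3 + 18m^2 - 20m - 336 = ((1/5)m^2 + (3/5)m - 28/5)(10m + 60) + (0)
Last nonzero remainder: 10m + 60. Dividing through by 10 gives the monic gcd m + 6.
Cancel m + 6 from numerator and denominator to get the reduced form.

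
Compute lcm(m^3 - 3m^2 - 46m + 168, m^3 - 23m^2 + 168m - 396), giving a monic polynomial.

By polynomial division,
  m^3 - 3m^2 - 46m + 168 = (m^3 - 23m^2 + 168m - 396) + (20m^2 - 214m + 564)
  m^3 - 23m^2 + 168m - 396 = ((1/20)m - 123/200)(20m^2 - 214m + 564) + ((819/100)m - 2457/50)
  20m^2 - 214m + 564 = ((2000/819)m - 9400/819)((819/100)m - 2457/50) + (0)
Last nonzero remainder: (819/100)m - 2457/50. Dividing through by 819/100 gives the monic gcd m - 6.
Then lcm(f, g) = f·g / gcd(f, g); expanding and making the result monic gives the answer.

m^5 - 20m^4 + 71m^3 + 752m^2 - 5892m + 11088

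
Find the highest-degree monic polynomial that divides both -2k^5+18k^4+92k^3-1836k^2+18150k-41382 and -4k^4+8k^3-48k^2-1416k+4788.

k^3-9k^2+75k-171

Euclidean algorithm in ℚ[k]:
  -2k^5+18k^4+92k^3-1836k^2+18150k-41382 = ((1/2)k-7/2)(-4k^4+8k^3-48k^2-1416k+4788) + (144k^3-1296k^2+10800k-24624)
  -4k^4+8k^3-48k^2-1416k+4788 = (-(1/36)k-7/36)(144k^3-1296k^2+10800k-24624) + (0)
Last nonzero remainder: 144k^3-1296k^2+10800k-24624. Dividing through by 144 gives the monic gcd k^3-9k^2+75k-171.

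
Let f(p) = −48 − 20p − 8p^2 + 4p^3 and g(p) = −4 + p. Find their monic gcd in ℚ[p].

−4 + p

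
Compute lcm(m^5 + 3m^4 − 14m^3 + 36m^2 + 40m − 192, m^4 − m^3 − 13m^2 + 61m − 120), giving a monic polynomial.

Repeated division with remainder:
  m^5 + 3m^4 − 14m^3 + 36m^2 + 40m − 192 = (m + 4)(m^4 − m^3 − 13m^2 + 61m − 120) + (3m^3 + 27m^2 − 84m + 288)
  m^4 − m^3 − 13m^2 + 61m − 120 = ((1/3)m − 10/3)(3m^3 + 27m^2 − 84m + 288) + (105m^2 − 315m + 840)
  3m^3 + 27m^2 − 84m + 288 = ((1/35)m + 12/35)(105m^2 − 315m + 840) + (0)
Last nonzero remainder: 105m^2 − 315m + 840. Dividing through by 105 gives the monic gcd m^2 − 3m + 8.
Then lcm(f, g) = f·g / gcd(f, g); expanding and making the result monic gives the answer.

m^7 + 5m^6 − 23m^5 − 37m^4 + 322m^3 − 652m^2 − 984m + 2880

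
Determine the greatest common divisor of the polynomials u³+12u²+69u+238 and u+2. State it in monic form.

Repeated division with remainder:
  u³+12u²+69u+238 = (u²+10u+49)(u+2) + (140)
  u+2 = ((1/140)u+1/70)(140) + (0)
The last nonzero remainder is the constant 140, so the polynomials are coprime and gcd = 1.

1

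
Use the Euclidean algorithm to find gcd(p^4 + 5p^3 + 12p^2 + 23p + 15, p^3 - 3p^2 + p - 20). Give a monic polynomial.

Apply the Euclidean algorithm:
  p^4 + 5p^3 + 12p^2 + 23p + 15 = (p + 8)(p^3 - 3p^2 + p - 20) + (35p^2 + 35p + 175)
  p^3 - 3p^2 + p - 20 = ((1/35)p - 4/35)(35p^2 + 35p + 175) + (0)
Last nonzero remainder: 35p^2 + 35p + 175. Dividing through by 35 gives the monic gcd p^2 + p + 5.

p^2 + p + 5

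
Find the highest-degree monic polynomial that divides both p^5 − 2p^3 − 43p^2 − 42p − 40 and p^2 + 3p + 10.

Apply the Euclidean algorithm:
  p^5 − 2p^3 − 43p^2 − 42p − 40 = (p^3 − 3p^2 − 3p − 4)(p^2 + 3p + 10) + (0)
The last nonzero remainder p^2 + 3p + 10 is already monic.

p^2 + 3p + 10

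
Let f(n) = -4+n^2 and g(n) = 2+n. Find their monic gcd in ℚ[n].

2+n

By polynomial division,
  n^2-4 = (n-2)(n+2) + (0)
The last nonzero remainder n+2 is already monic.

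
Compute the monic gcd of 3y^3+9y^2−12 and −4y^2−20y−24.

y+2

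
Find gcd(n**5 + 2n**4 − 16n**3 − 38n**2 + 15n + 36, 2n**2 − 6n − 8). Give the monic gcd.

n**2 − 3n − 4

Apply the Euclidean algorithm:
  n**5 + 2n**4 − 16n**3 − 38n**2 + 15n + 36 = ((1/2)n**3 + (5/2)n**2 + (3/2)n − 9/2)(2n**2 − 6n − 8) + (0)
Last nonzero remainder: 2n**2 − 6n − 8. Dividing through by 2 gives the monic gcd n**2 − 3n − 4.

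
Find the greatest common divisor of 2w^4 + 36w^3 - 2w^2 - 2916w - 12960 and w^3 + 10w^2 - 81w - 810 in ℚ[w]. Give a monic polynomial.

Apply the Euclidean algorithm:
  2w^4 + 36w^3 - 2w^2 - 2916w - 12960 = (2w + 16)(w^3 + 10w^2 - 81w - 810) + (0)
The last nonzero remainder w^3 + 10w^2 - 81w - 810 is already monic.

w^3 + 10w^2 - 81w - 810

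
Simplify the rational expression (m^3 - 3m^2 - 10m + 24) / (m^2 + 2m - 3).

Apply the Euclidean algorithm:
  m^3 - 3m^2 - 10m + 24 = (m - 5)(m^2 + 2m - 3) + (3m + 9)
  m^2 + 2m - 3 = ((1/3)m - 1/3)(3m + 9) + (0)
Last nonzero remainder: 3m + 9. Dividing through by 3 gives the monic gcd m + 3.
Cancel m + 3 from numerator and denominator to get the reduced form.

(m^2 - 6m + 8)/(m - 1)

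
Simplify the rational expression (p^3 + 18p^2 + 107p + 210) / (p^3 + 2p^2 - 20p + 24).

(p^2 + 12p + 35)/(p^2 - 4p + 4)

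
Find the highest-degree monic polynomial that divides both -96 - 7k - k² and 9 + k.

1

By polynomial division,
  -k² - 7k - 96 = (-k + 2)(k + 9) + (-114)
  k + 9 = (-(1/114)k - 3/38)(-114) + (0)
The last nonzero remainder is the constant -114, so the polynomials are coprime and gcd = 1.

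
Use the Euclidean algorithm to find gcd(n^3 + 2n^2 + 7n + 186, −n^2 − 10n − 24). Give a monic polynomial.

n + 6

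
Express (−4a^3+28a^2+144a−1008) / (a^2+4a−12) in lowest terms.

Apply the Euclidean algorithm:
  −4a^3+28a^2+144a−1008 = (−4a+44)(a^2+4a−12) + (−80a−480)
  a^2+4a−12 = (−(1/80)a+1/40)(−80a−480) + (0)
Last nonzero remainder: −80a−480. Dividing through by −80 gives the monic gcd a+6.
Cancel a+6 from numerator and denominator to get the reduced form.

(−4a^2+52a−168)/(a−2)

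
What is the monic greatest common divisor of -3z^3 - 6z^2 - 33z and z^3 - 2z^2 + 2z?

By polynomial division,
  -3z^3 - 6z^2 - 33z = (-3)(z^3 - 2z^2 + 2z) + (-12z^2 - 27z)
  z^3 - 2z^2 + 2z = (-(1/12)z + 17/48)(-12z^2 - 27z) + ((185/16)z)
  -12z^2 - 27z = (-(192/185)z - 432/185)((185/16)z) + (0)
Last nonzero remainder: (185/16)z. Dividing through by 185/16 gives the monic gcd z.

z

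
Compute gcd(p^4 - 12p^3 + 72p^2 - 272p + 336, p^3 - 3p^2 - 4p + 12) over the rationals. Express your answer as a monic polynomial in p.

Euclidean algorithm in ℚ[p]:
  p^4 - 12p^3 + 72p^2 - 272p + 336 = (p - 9)(p^3 - 3p^2 - 4p + 12) + (49p^2 - 320p + 444)
  p^3 - 3p^2 - 4p + 12 = ((1/49)p + 173/2401)(49p^2 - 320p + 444) + ((24000/2401)p - 48000/2401)
  49p^2 - 320p + 444 = ((117649/24000)p - 88837/4000)((24000/2401)p - 48000/2401) + (0)
Last nonzero remainder: (24000/2401)p - 48000/2401. Dividing through by 24000/2401 gives the monic gcd p - 2.

p - 2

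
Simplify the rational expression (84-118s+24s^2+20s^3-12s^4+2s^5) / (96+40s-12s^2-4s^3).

Apply the Euclidean algorithm:
  2s^5-12s^4+20s^3+24s^2-118s+84 = (-(1/2)s^2+(9/2)s-47/2)(-4s^3-12s^2+40s+96) + (-390s^2+390s+2340)
  -4s^3-12s^2+40s+96 = ((2/195)s+8/195)(-390s^2+390s+2340) + (0)
Last nonzero remainder: -390s^2+390s+2340. Dividing through by -390 gives the monic gcd s^2-s-6.
Cancel s^2-s-6 from numerator and denominator to get the reduced form.

(7-11s+5s^2-s^3)/(8+2s)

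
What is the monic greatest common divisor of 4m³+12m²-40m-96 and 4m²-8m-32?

By polynomial division,
  4m³+12m²-40m-96 = (m+5)(4m²-8m-32) + (32m+64)
  4m²-8m-32 = ((1/8)m-1/2)(32m+64) + (0)
Last nonzero remainder: 32m+64. Dividing through by 32 gives the monic gcd m+2.

m+2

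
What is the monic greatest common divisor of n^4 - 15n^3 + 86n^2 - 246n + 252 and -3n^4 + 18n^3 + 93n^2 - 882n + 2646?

n^3 - 13n^2 + 60n - 126

Apply the Euclidean algorithm:
  n^4 - 15n^3 + 86n^2 - 246n + 252 = (-1/3)(-3n^4 + 18n^3 + 93n^2 - 882n + 2646) + (-9n^3 + 117n^2 - 540n + 1134)
  -3n^4 + 18n^3 + 93n^2 - 882n + 2646 = ((1/3)n + 7/3)(-9n^3 + 117n^2 - 540n + 1134) + (0)
Last nonzero remainder: -9n^3 + 117n^2 - 540n + 1134. Dividing through by -9 gives the monic gcd n^3 - 13n^2 + 60n - 126.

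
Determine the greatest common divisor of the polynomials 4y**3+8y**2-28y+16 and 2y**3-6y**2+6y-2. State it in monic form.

Euclidean algorithm in ℚ[y]:
  4y**3+8y**2-28y+16 = (2)(2y**3-6y**2+6y-2) + (20y**2-40y+20)
  2y**3-6y**2+6y-2 = ((1/10)y-1/10)(20y**2-40y+20) + (0)
Last nonzero remainder: 20y**2-40y+20. Dividing through by 20 gives the monic gcd y**2-2y+1.

y**2-2y+1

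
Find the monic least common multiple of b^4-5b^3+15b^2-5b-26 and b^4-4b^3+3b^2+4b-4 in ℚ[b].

b^6-8b^5+32b^4-60b^3+19b^2+68b-52

Euclidean algorithm in ℚ[b]:
  b^4-5b^3+15b^2-5b-26 = (b^4-4b^3+3b^2+4b-4) + (-b^3+12b^2-9b-22)
  b^4-4b^3+3b^2+4b-4 = (-b-8)(-b^3+12b^2-9b-22) + (90b^2-90b-180)
  -b^3+12b^2-9b-22 = (-(1/90)b+11/90)(90b^2-90b-180) + (0)
Last nonzero remainder: 90b^2-90b-180. Dividing through by 90 gives the monic gcd b^2-b-2.
Then lcm(f, g) = f·g / gcd(f, g); expanding and making the result monic gives the answer.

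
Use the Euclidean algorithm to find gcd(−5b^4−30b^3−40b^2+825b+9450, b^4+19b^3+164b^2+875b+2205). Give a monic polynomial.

b^3+12b^2+80b+315

Euclidean algorithm in ℚ[b]:
  −5b^4−30b^3−40b^2+825b+9450 = (−5)(b^4+19b^3+164b^2+875b+2205) + (65b^3+780b^2+5200b+20475)
  b^4+19b^3+164b^2+875b+2205 = ((1/65)b+7/65)(65b^3+780b^2+5200b+20475) + (0)
Last nonzero remainder: 65b^3+780b^2+5200b+20475. Dividing through by 65 gives the monic gcd b^3+12b^2+80b+315.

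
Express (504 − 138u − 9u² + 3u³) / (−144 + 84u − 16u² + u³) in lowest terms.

(21 + 3u)/(−6 + u)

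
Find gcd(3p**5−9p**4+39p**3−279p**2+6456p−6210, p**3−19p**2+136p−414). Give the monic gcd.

p**2−10p+46

By polynomial division,
  3p**5−9p**4+39p**3−279p**2+6456p−6210 = (3p**2+48p+543)(p**3−19p**2+136p−414) + (4752p**2−47520p+218592)
  p**3−19p**2+136p−414 = ((1/4752)p−1/528)(4752p**2−47520p+218592) + (0)
Last nonzero remainder: 4752p**2−47520p+218592. Dividing through by 4752 gives the monic gcd p**2−10p+46.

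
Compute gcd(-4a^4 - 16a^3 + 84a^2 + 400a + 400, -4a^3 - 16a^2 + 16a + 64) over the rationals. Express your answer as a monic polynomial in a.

a + 2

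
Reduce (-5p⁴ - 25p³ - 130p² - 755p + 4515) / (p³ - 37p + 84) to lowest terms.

Apply the Euclidean algorithm:
  -5p⁴ - 25p³ - 130p² - 755p + 4515 = (-5p - 25)(p³ - 37p + 84) + (-315p² - 1260p + 6615)
  p³ - 37p + 84 = (-(1/315)p + 4/315)(-315p² - 1260p + 6615) + (0)
Last nonzero remainder: -315p² - 1260p + 6615. Dividing through by -315 gives the monic gcd p² + 4p - 21.
Cancel p² + 4p - 21 from numerator and denominator to get the reduced form.

(-5p² - 5p - 215)/(p - 4)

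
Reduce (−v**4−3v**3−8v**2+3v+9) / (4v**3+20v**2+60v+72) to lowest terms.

By polynomial division,
  −v**4−3v**3−8v**2+3v+9 = (−(1/4)v+1/2)(4v**3+20v**2+60v+72) + (−3v**2−9v−27)
  4v**3+20v**2+60v+72 = (−(4/3)v−8/3)(−3v**2−9v−27) + (0)
Last nonzero remainder: −3v**2−9v−27. Dividing through by −3 gives the monic gcd v**2+3v+9.
Cancel v**2+3v+9 from numerator and denominator to get the reduced form.

(−v**2+1)/(4v+8)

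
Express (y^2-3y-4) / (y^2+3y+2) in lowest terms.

By polynomial division,
  y^2-3y-4 = (y^2+3y+2) + (-6y-6)
  y^2+3y+2 = (-(1/6)y-1/3)(-6y-6) + (0)
Last nonzero remainder: -6y-6. Dividing through by -6 gives the monic gcd y+1.
Cancel y+1 from numerator and denominator to get the reduced form.

(y-4)/(y+2)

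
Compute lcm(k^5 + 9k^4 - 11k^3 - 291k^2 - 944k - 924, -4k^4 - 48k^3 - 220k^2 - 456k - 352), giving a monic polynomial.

k^6 + 13k^5 + 25k^4 - 335k^3 - 2108k^2 - 4700k - 3696

By polynomial division,
  k^5 + 9k^4 - 11k^3 - 291k^2 - 944k - 924 = (-(1/4)k + 3/4)(-4k^4 - 48k^3 - 220k^2 - 456k - 352) + (-30k^3 - 240k^2 - 690k - 660)
  -4k^4 - 48k^3 - 220k^2 - 456k - 352 = ((2/15)k + 8/15)(-30k^3 - 240k^2 - 690k - 660) + (0)
Last nonzero remainder: -30k^3 - 240k^2 - 690k - 660. Dividing through by -30 gives the monic gcd k^3 + 8k^2 + 23k + 22.
Then lcm(f, g) = f·g / gcd(f, g); expanding and making the result monic gives the answer.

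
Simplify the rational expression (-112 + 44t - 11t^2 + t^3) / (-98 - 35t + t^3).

(16 - 4t + t^2)/(14 + 7t + t^2)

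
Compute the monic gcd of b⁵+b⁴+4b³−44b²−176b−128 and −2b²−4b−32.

Apply the Euclidean algorithm:
  b⁵+b⁴+4b³−44b²−176b−128 = (−(1/2)b³+(1/2)b²+5b+4)(−2b²−4b−32) + (0)
Last nonzero remainder: −2b²−4b−32. Dividing through by −2 gives the monic gcd b²+2b+16.

b²+2b+16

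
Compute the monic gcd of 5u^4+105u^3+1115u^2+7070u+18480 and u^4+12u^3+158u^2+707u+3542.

u^2+7u+77

Apply the Euclidean algorithm:
  5u^4+105u^3+1115u^2+7070u+18480 = (5)(u^4+12u^3+158u^2+707u+3542) + (45u^3+325u^2+3535u+770)
  u^4+12u^3+158u^2+707u+3542 = ((1/45)u+43/405)(45u^3+325u^2+3535u+770) + ((3640/81)u^2+(25480/81)u+280280/81)
  45u^3+325u^2+3535u+770 = ((729/728)u+81/364)((3640/81)u^2+(25480/81)u+280280/81) + (0)
Last nonzero remainder: (3640/81)u^2+(25480/81)u+280280/81. Dividing through by 3640/81 gives the monic gcd u^2+7u+77.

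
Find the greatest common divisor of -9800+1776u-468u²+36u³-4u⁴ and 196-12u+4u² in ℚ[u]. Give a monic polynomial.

49-3u+u²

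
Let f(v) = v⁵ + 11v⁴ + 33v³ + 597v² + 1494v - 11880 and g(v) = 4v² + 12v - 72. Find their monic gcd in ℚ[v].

v² + 3v - 18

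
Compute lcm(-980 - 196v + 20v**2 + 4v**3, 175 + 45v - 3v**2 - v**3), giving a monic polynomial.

-1225 - 490v - 24v**2 + 10v**3 + v**4

Euclidean algorithm in ℚ[v]:
  4v**3 + 20v**2 - 196v - 980 = (-4)(-v**3 - 3v**2 + 45v + 175) + (8v**2 - 16v - 280)
  -v**3 - 3v**2 + 45v + 175 = (-(1/8)v - 5/8)(8v**2 - 16v - 280) + (0)
Last nonzero remainder: 8v**2 - 16v - 280. Dividing through by 8 gives the monic gcd v**2 - 2v - 35.
Then lcm(f, g) = f·g / gcd(f, g); expanding and making the result monic gives the answer.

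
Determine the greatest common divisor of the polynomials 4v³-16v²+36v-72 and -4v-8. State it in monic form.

1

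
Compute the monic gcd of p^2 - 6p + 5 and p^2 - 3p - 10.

Euclidean algorithm in ℚ[p]:
  p^2 - 6p + 5 = (p^2 - 3p - 10) + (-3p + 15)
  p^2 - 3p - 10 = (-(1/3)p - 2/3)(-3p + 15) + (0)
Last nonzero remainder: -3p + 15. Dividing through by -3 gives the monic gcd p - 5.

p - 5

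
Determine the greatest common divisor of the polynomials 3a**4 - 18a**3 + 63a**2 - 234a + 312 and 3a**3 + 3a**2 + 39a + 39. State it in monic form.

Apply the Euclidean algorithm:
  3a**4 - 18a**3 + 63a**2 - 234a + 312 = (a - 7)(3a**3 + 3a**2 + 39a + 39) + (45a**2 + 585)
  3a**3 + 3a**2 + 39a + 39 = ((1/15)a + 1/15)(45a**2 + 585) + (0)
Last nonzero remainder: 45a**2 + 585. Dividing through by 45 gives the monic gcd a**2 + 13.

a**2 + 13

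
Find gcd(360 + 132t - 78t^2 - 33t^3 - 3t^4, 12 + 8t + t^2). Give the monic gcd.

12 + 8t + t^2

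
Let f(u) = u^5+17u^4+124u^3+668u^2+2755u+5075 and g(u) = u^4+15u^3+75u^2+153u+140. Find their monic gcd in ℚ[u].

u^2+12u+35

Euclidean algorithm in ℚ[u]:
  u^5+17u^4+124u^3+668u^2+2755u+5075 = (u+2)(u^4+15u^3+75u^2+153u+140) + (19u^3+365u^2+2309u+4795)
  u^4+15u^3+75u^2+153u+140 = ((1/19)u−80/361)(19u^3+365u^2+2309u+4795) + ((12404/361)u^2+(148848/361)u+434140/361)
  19u^3+365u^2+2309u+4795 = ((6859/12404)u+49457/12404)((12404/361)u^2+(148848/361)u+434140/361) + (0)
Last nonzero remainder: (12404/361)u^2+(148848/361)u+434140/361. Dividing through by 12404/361 gives the monic gcd u^2+12u+35.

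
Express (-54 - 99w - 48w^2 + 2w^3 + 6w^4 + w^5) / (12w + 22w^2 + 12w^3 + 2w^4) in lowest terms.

(-9 + w^2)/(2w)

Apply the Euclidean algorithm:
  w^5 + 6w^4 + 2w^3 - 48w^2 - 99w - 54 = ((1/2)w)(2w^4 + 12w^3 + 22w^2 + 12w) + (-9w^3 - 54w^2 - 99w - 54)
  2w^4 + 12w^3 + 22w^2 + 12w = (-(2/9)w)(-9w^3 - 54w^2 - 99w - 54) + (0)
Last nonzero remainder: -9w^3 - 54w^2 - 99w - 54. Dividing through by -9 gives the monic gcd w^3 + 6w^2 + 11w + 6.
Cancel w^3 + 6w^2 + 11w + 6 from numerator and denominator to get the reduced form.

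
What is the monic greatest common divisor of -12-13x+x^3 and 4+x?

1

Apply the Euclidean algorithm:
  x^3-13x-12 = (x^2-4x+3)(x+4) + (-24)
  x+4 = (-(1/24)x-1/6)(-24) + (0)
The last nonzero remainder is the constant -24, so the polynomials are coprime and gcd = 1.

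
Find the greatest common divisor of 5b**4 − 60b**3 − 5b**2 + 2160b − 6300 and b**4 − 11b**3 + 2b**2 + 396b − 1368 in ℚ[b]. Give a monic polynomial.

Repeated division with remainder:
  5b**4 − 60b**3 − 5b**2 + 2160b − 6300 = (5)(b**4 − 11b**3 + 2b**2 + 396b − 1368) + (−5b**3 − 15b**2 + 180b + 540)
  b**4 − 11b**3 + 2b**2 + 396b − 1368 = (−(1/5)b + 14/5)(−5b**3 − 15b**2 + 180b + 540) + (80b**2 − 2880)
  −5b**3 − 15b**2 + 180b + 540 = (−(1/16)b − 3/16)(80b**2 − 2880) + (0)
Last nonzero remainder: 80b**2 − 2880. Dividing through by 80 gives the monic gcd b**2 − 36.

b**2 − 36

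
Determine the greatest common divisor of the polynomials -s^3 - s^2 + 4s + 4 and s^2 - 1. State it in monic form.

s + 1

Euclidean algorithm in ℚ[s]:
  -s^3 - s^2 + 4s + 4 = (-s - 1)(s^2 - 1) + (3s + 3)
  s^2 - 1 = ((1/3)s - 1/3)(3s + 3) + (0)
Last nonzero remainder: 3s + 3. Dividing through by 3 gives the monic gcd s + 1.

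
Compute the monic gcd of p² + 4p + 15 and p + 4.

Repeated division with remainder:
  p² + 4p + 15 = (p)(p + 4) + (15)
  p + 4 = ((1/15)p + 4/15)(15) + (0)
The last nonzero remainder is the constant 15, so the polynomials are coprime and gcd = 1.

1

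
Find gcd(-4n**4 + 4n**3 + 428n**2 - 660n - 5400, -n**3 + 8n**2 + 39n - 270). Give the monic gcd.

n**2 - 14n + 45

Apply the Euclidean algorithm:
  -4n**4 + 4n**3 + 428n**2 - 660n - 5400 = (4n + 28)(-n**3 + 8n**2 + 39n - 270) + (48n**2 - 672n + 2160)
  -n**3 + 8n**2 + 39n - 270 = (-(1/48)n - 1/8)(48n**2 - 672n + 2160) + (0)
Last nonzero remainder: 48n**2 - 672n + 2160. Dividing through by 48 gives the monic gcd n**2 - 14n + 45.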